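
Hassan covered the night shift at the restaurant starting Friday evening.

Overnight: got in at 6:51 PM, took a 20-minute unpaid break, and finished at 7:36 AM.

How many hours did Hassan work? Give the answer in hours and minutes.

12 h 25 min

Overnight: 6:51 PM → midnight = 5 h 9 min; midnight → 7:36 AM = 7 h 36 min; span 12 h 45 min; less 20 min break → 12 h 25 min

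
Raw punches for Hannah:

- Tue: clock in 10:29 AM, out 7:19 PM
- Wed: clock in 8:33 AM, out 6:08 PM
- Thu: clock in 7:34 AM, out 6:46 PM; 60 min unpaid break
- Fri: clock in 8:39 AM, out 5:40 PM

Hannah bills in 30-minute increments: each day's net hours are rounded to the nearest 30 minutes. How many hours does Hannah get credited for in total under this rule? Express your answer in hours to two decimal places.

Tue: 10:29 AM–7:19 PM = 8 h 50 min → rounds to 9 h 0 min
Wed: 8:33 AM–6:08 PM = 9 h 35 min → rounds to 9 h 30 min
Thu: 7:34 AM–6:46 PM = 11 h 12 min − 60 min = 10 h 12 min → rounds to 10 h 0 min
Fri: 8:39 AM–5:40 PM = 9 h 1 min → rounds to 9 h 0 min
Total credited: 37 h 30 min.

37.50 hours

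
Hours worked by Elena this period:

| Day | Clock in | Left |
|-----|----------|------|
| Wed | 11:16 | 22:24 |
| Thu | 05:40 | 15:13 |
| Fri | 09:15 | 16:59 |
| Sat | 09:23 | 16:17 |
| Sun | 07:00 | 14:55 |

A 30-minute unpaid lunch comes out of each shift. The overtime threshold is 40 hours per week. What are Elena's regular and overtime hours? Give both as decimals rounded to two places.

Wed: 11:16–22:24 = 11 h 8 min; less 30 min break → 10 h 38 min
Thu: 05:40–15:13 = 9 h 33 min; less 30 min break → 9 h 3 min
Fri: 09:15–16:59 = 7 h 44 min; less 30 min break → 7 h 14 min
Sat: 09:23–16:17 = 6 h 54 min; less 30 min break → 6 h 24 min
Sun: 07:00–14:55 = 7 h 55 min; less 30 min break → 7 h 25 min
Total worked: 40 h 44 min = 40.73 h.
Threshold 40 h → overtime 0 h 44 min, regular 40 h 0 min.

Regular 40.00 hours, overtime 0.73 hours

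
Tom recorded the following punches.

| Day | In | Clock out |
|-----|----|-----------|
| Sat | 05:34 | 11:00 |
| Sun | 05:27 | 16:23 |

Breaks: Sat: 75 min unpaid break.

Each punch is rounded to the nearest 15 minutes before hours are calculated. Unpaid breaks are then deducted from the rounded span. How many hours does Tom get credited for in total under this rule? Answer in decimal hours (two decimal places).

15.25 hours

Sat: in 05:34→05:30, out 11:00→11:00; 5 h 30 min − 75 min = 4 h 15 min
Sun: in 05:27→05:30, out 16:23→16:30; 11 h 0 min
Total credited: 15 h 15 min.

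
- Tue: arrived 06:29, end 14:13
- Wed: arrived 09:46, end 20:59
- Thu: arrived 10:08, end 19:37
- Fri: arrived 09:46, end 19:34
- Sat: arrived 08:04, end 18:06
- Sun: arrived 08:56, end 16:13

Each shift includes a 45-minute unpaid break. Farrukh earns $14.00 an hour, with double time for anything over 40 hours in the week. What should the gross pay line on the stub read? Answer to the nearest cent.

Tue: 06:29–14:13 = 7 h 44 min; less 45 min break → 6 h 59 min
Wed: 09:46–20:59 = 11 h 13 min; less 45 min break → 10 h 28 min
Thu: 10:08–19:37 = 9 h 29 min; less 45 min break → 8 h 44 min
Fri: 09:46–19:34 = 9 h 48 min; less 45 min break → 9 h 3 min
Sat: 08:04–18:06 = 10 h 2 min; less 45 min break → 9 h 17 min
Sun: 08:56–16:13 = 7 h 17 min; less 45 min break → 6 h 32 min
Total worked: 51 h 3 min = 3063 min.
Regular 40 h 0 min = 2400 min at $14.00/h; overtime 11 h 3 min = 663 min at $28.00/h.
Pay = (2400 × $14.00 + 663 × $28.00) ÷ 60 = $869.40.

$869.40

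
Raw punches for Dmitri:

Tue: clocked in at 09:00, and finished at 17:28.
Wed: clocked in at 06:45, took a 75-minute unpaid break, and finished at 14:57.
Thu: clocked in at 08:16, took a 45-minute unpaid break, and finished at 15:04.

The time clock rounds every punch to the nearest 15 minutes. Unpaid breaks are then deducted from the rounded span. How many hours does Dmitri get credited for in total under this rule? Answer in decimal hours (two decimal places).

Tue: in 09:00→09:00, out 17:28→17:30; 8 h 30 min
Wed: in 06:45→06:45, out 14:57→15:00; 8 h 15 min − 75 min = 7 h 0 min
Thu: in 08:16→08:15, out 15:04→15:00; 6 h 45 min − 45 min = 6 h 0 min
Total credited: 21 h 30 min.

21.50 hours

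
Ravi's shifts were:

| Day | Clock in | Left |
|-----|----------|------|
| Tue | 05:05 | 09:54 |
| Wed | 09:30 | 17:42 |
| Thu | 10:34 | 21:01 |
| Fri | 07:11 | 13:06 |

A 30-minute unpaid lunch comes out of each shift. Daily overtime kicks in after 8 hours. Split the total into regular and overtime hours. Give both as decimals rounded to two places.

Tue: 05:05–09:54 = 4 h 49 min; less 30 min break → 4 h 19 min
Wed: 09:30–17:42 = 8 h 12 min; less 30 min break → 7 h 42 min
Thu: 10:34–21:01 = 10 h 27 min; less 30 min break → 9 h 57 min
Fri: 07:11–13:06 = 5 h 55 min; less 30 min break → 5 h 25 min
Tue reg 4 h 19 min / OT 0 h 0 min; Wed reg 7 h 42 min / OT 0 h 0 min; Thu reg 8 h 0 min / OT 1 h 57 min; Fri reg 5 h 25 min / OT 0 h 0 min.
Totals: regular 25 h 26 min, overtime 1 h 57 min.

Regular 25.43 hours, overtime 1.95 hours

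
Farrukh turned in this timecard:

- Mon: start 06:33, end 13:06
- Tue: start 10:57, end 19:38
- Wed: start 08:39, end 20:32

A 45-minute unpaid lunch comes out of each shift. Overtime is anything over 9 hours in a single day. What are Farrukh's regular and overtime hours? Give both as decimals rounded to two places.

Mon: 06:33–13:06 = 6 h 33 min; less 45 min break → 5 h 48 min
Tue: 10:57–19:38 = 8 h 41 min; less 45 min break → 7 h 56 min
Wed: 08:39–20:32 = 11 h 53 min; less 45 min break → 11 h 8 min
Mon reg 5 h 48 min / OT 0 h 0 min; Tue reg 7 h 56 min / OT 0 h 0 min; Wed reg 9 h 0 min / OT 2 h 8 min.
Totals: regular 22 h 44 min, overtime 2 h 8 min.

Regular 22.73 hours, overtime 2.13 hours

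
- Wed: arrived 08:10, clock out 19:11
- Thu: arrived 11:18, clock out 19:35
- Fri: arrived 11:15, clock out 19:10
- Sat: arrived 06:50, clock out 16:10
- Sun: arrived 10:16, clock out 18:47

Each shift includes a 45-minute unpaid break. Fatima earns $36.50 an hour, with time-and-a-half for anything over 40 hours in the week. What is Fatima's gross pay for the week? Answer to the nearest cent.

Wed: 08:10–19:11 = 11 h 1 min; less 45 min break → 10 h 16 min
Thu: 11:18–19:35 = 8 h 17 min; less 45 min break → 7 h 32 min
Fri: 11:15–19:10 = 7 h 55 min; less 45 min break → 7 h 10 min
Sat: 06:50–16:10 = 9 h 20 min; less 45 min break → 8 h 35 min
Sun: 10:16–18:47 = 8 h 31 min; less 45 min break → 7 h 46 min
Total worked: 41 h 19 min = 2479 min.
Regular 40 h 0 min = 2400 min at $36.50/h; overtime 1 h 19 min = 79 min at $54.75/h.
Pay = (2400 × $36.50 + 79 × $54.75) ÷ 60 = $1532.09.

$1532.09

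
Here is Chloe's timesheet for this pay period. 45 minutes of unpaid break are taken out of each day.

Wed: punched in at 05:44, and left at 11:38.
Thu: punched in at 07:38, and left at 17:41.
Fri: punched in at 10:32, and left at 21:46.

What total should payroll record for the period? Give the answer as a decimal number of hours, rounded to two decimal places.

Wed: 05:44–11:38 = 5 h 54 min; less 45 min break → 5 h 9 min
Thu: 07:38–17:41 = 10 h 3 min; less 45 min break → 9 h 18 min
Fri: 10:32–21:46 = 11 h 14 min; less 45 min break → 10 h 29 min
Total: 5 h 9 min + 9 h 18 min + 10 h 29 min = 24 h 56 min.

24.93 hours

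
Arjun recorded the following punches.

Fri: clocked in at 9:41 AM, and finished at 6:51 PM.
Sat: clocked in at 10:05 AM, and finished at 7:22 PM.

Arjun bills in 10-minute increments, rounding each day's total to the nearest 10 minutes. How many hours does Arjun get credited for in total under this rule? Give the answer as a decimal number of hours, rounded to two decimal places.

Fri: 9:41 AM–6:51 PM = 9 h 10 min → rounds to 9 h 10 min
Sat: 10:05 AM–7:22 PM = 9 h 17 min → rounds to 9 h 20 min
Total credited: 18 h 30 min.

18.50 hours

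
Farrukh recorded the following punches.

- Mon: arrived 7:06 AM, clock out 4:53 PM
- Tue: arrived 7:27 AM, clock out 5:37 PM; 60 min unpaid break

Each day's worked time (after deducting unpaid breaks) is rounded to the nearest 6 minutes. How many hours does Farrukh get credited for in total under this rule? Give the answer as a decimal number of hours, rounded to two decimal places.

Mon: 7:06 AM–4:53 PM = 9 h 47 min → rounds to 9 h 48 min
Tue: 7:27 AM–5:37 PM = 10 h 10 min − 60 min = 9 h 10 min → rounds to 9 h 12 min
Total credited: 19 h 0 min.

19.00 hours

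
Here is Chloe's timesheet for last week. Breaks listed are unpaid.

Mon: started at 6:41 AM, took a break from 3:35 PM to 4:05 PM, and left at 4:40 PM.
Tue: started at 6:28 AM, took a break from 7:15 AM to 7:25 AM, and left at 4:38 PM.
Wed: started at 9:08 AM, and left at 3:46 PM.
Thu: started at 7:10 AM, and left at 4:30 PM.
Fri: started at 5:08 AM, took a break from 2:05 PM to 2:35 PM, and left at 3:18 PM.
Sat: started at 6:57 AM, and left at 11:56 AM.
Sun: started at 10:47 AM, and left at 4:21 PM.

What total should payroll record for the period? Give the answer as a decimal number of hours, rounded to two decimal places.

55.67 hours

Mon: 6:41 AM–4:40 PM = 9 h 59 min; less 30 min break → 9 h 29 min
Tue: 6:28 AM–4:38 PM = 10 h 10 min; less 10 min break → 10 h 0 min
Wed: 9:08 AM–3:46 PM = 6 h 38 min
Thu: 7:10 AM–4:30 PM = 9 h 20 min
Fri: 5:08 AM–3:18 PM = 10 h 10 min; less 30 min break → 9 h 40 min
Sat: 6:57 AM–11:56 AM = 4 h 59 min
Sun: 10:47 AM–4:21 PM = 5 h 34 min
Total: 9 h 29 min + 10 h 0 min + 6 h 38 min + 9 h 20 min + 9 h 40 min + 4 h 59 min + 5 h 34 min = 55 h 40 min.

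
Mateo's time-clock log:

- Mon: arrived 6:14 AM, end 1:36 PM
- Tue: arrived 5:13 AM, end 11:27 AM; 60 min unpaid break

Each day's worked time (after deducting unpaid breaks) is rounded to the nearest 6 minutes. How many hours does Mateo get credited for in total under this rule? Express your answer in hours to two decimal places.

Mon: 6:14 AM–1:36 PM = 7 h 22 min → rounds to 7 h 24 min
Tue: 5:13 AM–11:27 AM = 6 h 14 min − 60 min = 5 h 14 min → rounds to 5 h 12 min
Total credited: 12 h 36 min.

12.60 hours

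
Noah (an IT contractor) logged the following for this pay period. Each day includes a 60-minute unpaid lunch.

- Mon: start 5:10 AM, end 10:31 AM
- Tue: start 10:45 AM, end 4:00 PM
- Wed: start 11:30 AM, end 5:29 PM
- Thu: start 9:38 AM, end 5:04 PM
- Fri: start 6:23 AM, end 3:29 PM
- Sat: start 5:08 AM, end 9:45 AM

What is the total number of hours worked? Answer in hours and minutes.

Mon: 5:10 AM–10:31 AM = 5 h 21 min; less 60 min break → 4 h 21 min
Tue: 10:45 AM–4:00 PM = 5 h 15 min; less 60 min break → 4 h 15 min
Wed: 11:30 AM–5:29 PM = 5 h 59 min; less 60 min break → 4 h 59 min
Thu: 9:38 AM–5:04 PM = 7 h 26 min; less 60 min break → 6 h 26 min
Fri: 6:23 AM–3:29 PM = 9 h 6 min; less 60 min break → 8 h 6 min
Sat: 5:08 AM–9:45 AM = 4 h 37 min; less 60 min break → 3 h 37 min
Total: 4 h 21 min + 4 h 15 min + 4 h 59 min + 6 h 26 min + 8 h 6 min + 3 h 37 min = 31 h 44 min.

31 h 44 min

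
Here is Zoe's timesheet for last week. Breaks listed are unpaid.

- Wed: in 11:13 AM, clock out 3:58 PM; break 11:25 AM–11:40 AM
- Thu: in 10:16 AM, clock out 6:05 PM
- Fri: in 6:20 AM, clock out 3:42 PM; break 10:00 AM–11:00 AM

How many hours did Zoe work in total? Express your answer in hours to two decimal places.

Wed: 11:13 AM–3:58 PM = 4 h 45 min; less 15 min break → 4 h 30 min
Thu: 10:16 AM–6:05 PM = 7 h 49 min
Fri: 6:20 AM–3:42 PM = 9 h 22 min; less 60 min break → 8 h 22 min
Total: 4 h 30 min + 7 h 49 min + 8 h 22 min = 20 h 41 min.

20.68 hours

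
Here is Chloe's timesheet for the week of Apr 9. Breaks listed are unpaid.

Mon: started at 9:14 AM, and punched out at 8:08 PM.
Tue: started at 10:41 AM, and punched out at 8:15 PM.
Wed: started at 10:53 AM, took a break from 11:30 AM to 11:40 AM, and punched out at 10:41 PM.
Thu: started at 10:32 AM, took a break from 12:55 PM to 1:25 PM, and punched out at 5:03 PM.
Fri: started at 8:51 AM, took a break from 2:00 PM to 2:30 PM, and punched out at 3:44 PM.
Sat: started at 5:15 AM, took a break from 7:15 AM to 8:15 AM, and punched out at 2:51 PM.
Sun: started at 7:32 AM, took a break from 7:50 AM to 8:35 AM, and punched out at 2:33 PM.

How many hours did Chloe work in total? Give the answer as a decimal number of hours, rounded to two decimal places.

Mon: 9:14 AM–8:08 PM = 10 h 54 min
Tue: 10:41 AM–8:15 PM = 9 h 34 min
Wed: 10:53 AM–10:41 PM = 11 h 48 min; less 10 min break → 11 h 38 min
Thu: 10:32 AM–5:03 PM = 6 h 31 min; less 30 min break → 6 h 1 min
Fri: 8:51 AM–3:44 PM = 6 h 53 min; less 30 min break → 6 h 23 min
Sat: 5:15 AM–2:51 PM = 9 h 36 min; less 60 min break → 8 h 36 min
Sun: 7:32 AM–2:33 PM = 7 h 1 min; less 45 min break → 6 h 16 min
Total: 10 h 54 min + 9 h 34 min + 11 h 38 min + 6 h 1 min + 6 h 23 min + 8 h 36 min + 6 h 16 min = 59 h 22 min.

59.37 hours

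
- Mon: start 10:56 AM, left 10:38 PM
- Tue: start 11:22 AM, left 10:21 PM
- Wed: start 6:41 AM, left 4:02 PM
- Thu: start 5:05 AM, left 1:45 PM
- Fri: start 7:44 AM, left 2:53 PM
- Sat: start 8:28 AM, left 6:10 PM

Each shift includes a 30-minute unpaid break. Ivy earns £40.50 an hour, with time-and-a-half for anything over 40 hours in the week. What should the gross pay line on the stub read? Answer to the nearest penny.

£2503.91

Mon: 10:56 AM–10:38 PM = 11 h 42 min; less 30 min break → 11 h 12 min
Tue: 11:22 AM–10:21 PM = 10 h 59 min; less 30 min break → 10 h 29 min
Wed: 6:41 AM–4:02 PM = 9 h 21 min; less 30 min break → 8 h 51 min
Thu: 5:05 AM–1:45 PM = 8 h 40 min; less 30 min break → 8 h 10 min
Fri: 7:44 AM–2:53 PM = 7 h 9 min; less 30 min break → 6 h 39 min
Sat: 8:28 AM–6:10 PM = 9 h 42 min; less 30 min break → 9 h 12 min
Total worked: 54 h 33 min = 3273 min.
Regular 40 h 0 min = 2400 min at £40.50/h; overtime 14 h 33 min = 873 min at £60.75/h.
Pay = (2400 × £40.50 + 873 × £60.75) ÷ 60 = £2503.91.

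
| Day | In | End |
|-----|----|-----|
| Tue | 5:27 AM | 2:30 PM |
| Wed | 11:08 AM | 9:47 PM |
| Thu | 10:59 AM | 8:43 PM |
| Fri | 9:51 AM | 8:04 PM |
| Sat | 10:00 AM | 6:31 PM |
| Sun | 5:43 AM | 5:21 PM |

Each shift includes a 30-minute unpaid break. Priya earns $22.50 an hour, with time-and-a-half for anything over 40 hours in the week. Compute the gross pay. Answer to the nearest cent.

$1467.00

Tue: 5:27 AM–2:30 PM = 9 h 3 min; less 30 min break → 8 h 33 min
Wed: 11:08 AM–9:47 PM = 10 h 39 min; less 30 min break → 10 h 9 min
Thu: 10:59 AM–8:43 PM = 9 h 44 min; less 30 min break → 9 h 14 min
Fri: 9:51 AM–8:04 PM = 10 h 13 min; less 30 min break → 9 h 43 min
Sat: 10:00 AM–6:31 PM = 8 h 31 min; less 30 min break → 8 h 1 min
Sun: 5:43 AM–5:21 PM = 11 h 38 min; less 30 min break → 11 h 8 min
Total worked: 56 h 48 min = 3408 min.
Regular 40 h 0 min = 2400 min at $22.50/h; overtime 16 h 48 min = 1008 min at $33.75/h.
Pay = (2400 × $22.50 + 1008 × $33.75) ÷ 60 = $1467.00.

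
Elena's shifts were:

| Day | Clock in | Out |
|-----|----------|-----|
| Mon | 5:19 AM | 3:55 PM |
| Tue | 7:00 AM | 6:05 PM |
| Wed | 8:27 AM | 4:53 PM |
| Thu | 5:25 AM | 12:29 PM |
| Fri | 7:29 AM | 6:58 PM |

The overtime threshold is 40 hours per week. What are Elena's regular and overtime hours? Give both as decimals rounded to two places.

Regular 40.00 hours, overtime 8.67 hours

Mon: 5:19 AM–3:55 PM = 10 h 36 min
Tue: 7:00 AM–6:05 PM = 11 h 5 min
Wed: 8:27 AM–4:53 PM = 8 h 26 min
Thu: 5:25 AM–12:29 PM = 7 h 4 min
Fri: 7:29 AM–6:58 PM = 11 h 29 min
Total worked: 48 h 40 min = 48.67 h.
Threshold 40 h → overtime 8 h 40 min, regular 40 h 0 min.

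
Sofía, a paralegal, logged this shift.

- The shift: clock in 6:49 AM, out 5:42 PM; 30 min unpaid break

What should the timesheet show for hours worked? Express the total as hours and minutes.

10 h 23 min

The shift: 6:49 AM–5:42 PM = 10 h 53 min; less 30 min break → 10 h 23 min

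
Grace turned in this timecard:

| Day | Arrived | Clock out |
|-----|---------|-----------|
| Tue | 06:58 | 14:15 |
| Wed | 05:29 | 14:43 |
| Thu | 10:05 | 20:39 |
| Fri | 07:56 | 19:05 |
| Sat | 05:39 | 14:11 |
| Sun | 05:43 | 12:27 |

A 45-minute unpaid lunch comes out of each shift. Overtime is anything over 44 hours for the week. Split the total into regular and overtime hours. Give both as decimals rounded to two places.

Tue: 06:58–14:15 = 7 h 17 min; less 45 min break → 6 h 32 min
Wed: 05:29–14:43 = 9 h 14 min; less 45 min break → 8 h 29 min
Thu: 10:05–20:39 = 10 h 34 min; less 45 min break → 9 h 49 min
Fri: 07:56–19:05 = 11 h 9 min; less 45 min break → 10 h 24 min
Sat: 05:39–14:11 = 8 h 32 min; less 45 min break → 7 h 47 min
Sun: 05:43–12:27 = 6 h 44 min; less 45 min break → 5 h 59 min
Total worked: 49 h 0 min = 49.00 h.
Threshold 44 h → overtime 5 h 0 min, regular 44 h 0 min.

Regular 44.00 hours, overtime 5.00 hours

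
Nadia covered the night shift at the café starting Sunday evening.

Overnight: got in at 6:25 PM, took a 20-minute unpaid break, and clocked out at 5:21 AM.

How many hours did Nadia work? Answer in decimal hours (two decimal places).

10.60 hours

Overnight: 6:25 PM → midnight = 5 h 35 min; midnight → 5:21 AM = 5 h 21 min; span 10 h 56 min; less 20 min break → 10 h 36 min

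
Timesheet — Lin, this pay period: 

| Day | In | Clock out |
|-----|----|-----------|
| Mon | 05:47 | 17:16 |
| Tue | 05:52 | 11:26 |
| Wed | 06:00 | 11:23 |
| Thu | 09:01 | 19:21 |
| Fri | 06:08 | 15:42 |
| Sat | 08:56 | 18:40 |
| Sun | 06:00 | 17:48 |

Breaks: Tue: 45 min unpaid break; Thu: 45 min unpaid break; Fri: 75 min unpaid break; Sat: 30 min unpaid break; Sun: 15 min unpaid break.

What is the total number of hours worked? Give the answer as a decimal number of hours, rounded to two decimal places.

60.37 hours

Mon: 05:47–17:16 = 11 h 29 min
Tue: 05:52–11:26 = 5 h 34 min; less 45 min break → 4 h 49 min
Wed: 06:00–11:23 = 5 h 23 min
Thu: 09:01–19:21 = 10 h 20 min; less 45 min break → 9 h 35 min
Fri: 06:08–15:42 = 9 h 34 min; less 75 min break → 8 h 19 min
Sat: 08:56–18:40 = 9 h 44 min; less 30 min break → 9 h 14 min
Sun: 06:00–17:48 = 11 h 48 min; less 15 min break → 11 h 33 min
Total: 11 h 29 min + 4 h 49 min + 5 h 23 min + 9 h 35 min + 8 h 19 min + 9 h 14 min + 11 h 33 min = 60 h 22 min.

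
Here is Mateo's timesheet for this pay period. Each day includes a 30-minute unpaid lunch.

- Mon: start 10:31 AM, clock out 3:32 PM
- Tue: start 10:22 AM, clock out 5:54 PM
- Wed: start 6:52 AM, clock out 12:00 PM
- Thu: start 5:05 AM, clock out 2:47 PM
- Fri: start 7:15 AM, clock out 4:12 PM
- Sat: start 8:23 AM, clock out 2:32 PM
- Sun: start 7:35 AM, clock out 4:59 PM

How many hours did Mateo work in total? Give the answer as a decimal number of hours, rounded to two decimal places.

Mon: 10:31 AM–3:32 PM = 5 h 1 min; less 30 min break → 4 h 31 min
Tue: 10:22 AM–5:54 PM = 7 h 32 min; less 30 min break → 7 h 2 min
Wed: 6:52 AM–12:00 PM = 5 h 8 min; less 30 min break → 4 h 38 min
Thu: 5:05 AM–2:47 PM = 9 h 42 min; less 30 min break → 9 h 12 min
Fri: 7:15 AM–4:12 PM = 8 h 57 min; less 30 min break → 8 h 27 min
Sat: 8:23 AM–2:32 PM = 6 h 9 min; less 30 min break → 5 h 39 min
Sun: 7:35 AM–4:59 PM = 9 h 24 min; less 30 min break → 8 h 54 min
Total: 4 h 31 min + 7 h 2 min + 4 h 38 min + 9 h 12 min + 8 h 27 min + 5 h 39 min + 8 h 54 min = 48 h 23 min.

48.38 hours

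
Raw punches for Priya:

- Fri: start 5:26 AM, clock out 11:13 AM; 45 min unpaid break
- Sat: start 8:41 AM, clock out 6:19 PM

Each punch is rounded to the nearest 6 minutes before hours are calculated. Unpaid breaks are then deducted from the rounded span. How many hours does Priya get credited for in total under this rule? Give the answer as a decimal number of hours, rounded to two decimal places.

Fri: in 5:26 AM→5:24 AM, out 11:13 AM→11:12 AM; 5 h 48 min − 45 min = 5 h 3 min
Sat: in 8:41 AM→8:42 AM, out 6:19 PM→6:18 PM; 9 h 36 min
Total credited: 14 h 39 min.

14.65 hours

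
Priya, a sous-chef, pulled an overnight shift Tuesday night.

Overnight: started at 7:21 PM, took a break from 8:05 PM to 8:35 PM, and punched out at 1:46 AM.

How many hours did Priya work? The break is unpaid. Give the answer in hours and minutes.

5 h 55 min

Overnight: 7:21 PM → midnight = 4 h 39 min; midnight → 1:46 AM = 1 h 46 min; span 6 h 25 min; less 30 min break → 5 h 55 min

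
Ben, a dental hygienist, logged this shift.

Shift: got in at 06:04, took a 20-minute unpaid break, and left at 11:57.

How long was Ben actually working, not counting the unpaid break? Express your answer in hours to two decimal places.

Shift: 06:04–11:57 = 5 h 53 min; less 20 min break → 5 h 33 min

5.55 hours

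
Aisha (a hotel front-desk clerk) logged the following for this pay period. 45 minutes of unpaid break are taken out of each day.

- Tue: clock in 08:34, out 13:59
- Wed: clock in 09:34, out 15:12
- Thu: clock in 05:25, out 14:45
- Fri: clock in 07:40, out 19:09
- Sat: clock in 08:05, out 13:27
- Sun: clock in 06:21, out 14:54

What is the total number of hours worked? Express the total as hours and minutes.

Tue: 08:34–13:59 = 5 h 25 min; less 45 min break → 4 h 40 min
Wed: 09:34–15:12 = 5 h 38 min; less 45 min break → 4 h 53 min
Thu: 05:25–14:45 = 9 h 20 min; less 45 min break → 8 h 35 min
Fri: 07:40–19:09 = 11 h 29 min; less 45 min break → 10 h 44 min
Sat: 08:05–13:27 = 5 h 22 min; less 45 min break → 4 h 37 min
Sun: 06:21–14:54 = 8 h 33 min; less 45 min break → 7 h 48 min
Total: 4 h 40 min + 4 h 53 min + 8 h 35 min + 10 h 44 min + 4 h 37 min + 7 h 48 min = 41 h 17 min.

41 h 17 min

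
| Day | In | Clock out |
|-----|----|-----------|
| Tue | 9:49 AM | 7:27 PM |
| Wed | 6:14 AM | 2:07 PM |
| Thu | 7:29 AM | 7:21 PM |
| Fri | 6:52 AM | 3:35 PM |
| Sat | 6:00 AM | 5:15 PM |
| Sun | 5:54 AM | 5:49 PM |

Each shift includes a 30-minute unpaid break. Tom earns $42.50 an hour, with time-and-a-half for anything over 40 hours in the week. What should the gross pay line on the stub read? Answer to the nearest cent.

$2864.50

Tue: 9:49 AM–7:27 PM = 9 h 38 min; less 30 min break → 9 h 8 min
Wed: 6:14 AM–2:07 PM = 7 h 53 min; less 30 min break → 7 h 23 min
Thu: 7:29 AM–7:21 PM = 11 h 52 min; less 30 min break → 11 h 22 min
Fri: 6:52 AM–3:35 PM = 8 h 43 min; less 30 min break → 8 h 13 min
Sat: 6:00 AM–5:15 PM = 11 h 15 min; less 30 min break → 10 h 45 min
Sun: 5:54 AM–5:49 PM = 11 h 55 min; less 30 min break → 11 h 25 min
Total worked: 58 h 16 min = 3496 min.
Regular 40 h 0 min = 2400 min at $42.50/h; overtime 18 h 16 min = 1096 min at $63.75/h.
Pay = (2400 × $42.50 + 1096 × $63.75) ÷ 60 = $2864.50.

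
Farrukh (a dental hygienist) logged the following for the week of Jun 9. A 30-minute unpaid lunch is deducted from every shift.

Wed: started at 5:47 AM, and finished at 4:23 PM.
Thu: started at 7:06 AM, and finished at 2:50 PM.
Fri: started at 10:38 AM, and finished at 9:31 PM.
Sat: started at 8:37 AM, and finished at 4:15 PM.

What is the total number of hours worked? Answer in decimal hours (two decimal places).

Wed: 5:47 AM–4:23 PM = 10 h 36 min; less 30 min break → 10 h 6 min
Thu: 7:06 AM–2:50 PM = 7 h 44 min; less 30 min break → 7 h 14 min
Fri: 10:38 AM–9:31 PM = 10 h 53 min; less 30 min break → 10 h 23 min
Sat: 8:37 AM–4:15 PM = 7 h 38 min; less 30 min break → 7 h 8 min
Total: 10 h 6 min + 7 h 14 min + 10 h 23 min + 7 h 8 min = 34 h 51 min.

34.85 hours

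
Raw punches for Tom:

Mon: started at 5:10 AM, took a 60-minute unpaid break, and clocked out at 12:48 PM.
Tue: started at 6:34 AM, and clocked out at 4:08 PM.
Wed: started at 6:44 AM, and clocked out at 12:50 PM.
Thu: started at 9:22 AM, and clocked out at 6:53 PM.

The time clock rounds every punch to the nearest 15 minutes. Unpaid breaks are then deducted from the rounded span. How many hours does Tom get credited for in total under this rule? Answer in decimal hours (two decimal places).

Mon: in 5:10 AM→5:15 AM, out 12:48 PM→12:45 PM; 7 h 30 min − 60 min = 6 h 30 min
Tue: in 6:34 AM→6:30 AM, out 4:08 PM→4:15 PM; 9 h 45 min
Wed: in 6:44 AM→6:45 AM, out 12:50 PM→12:45 PM; 6 h 0 min
Thu: in 9:22 AM→9:15 AM, out 6:53 PM→7:00 PM; 9 h 45 min
Total credited: 32 h 0 min.

32.00 hours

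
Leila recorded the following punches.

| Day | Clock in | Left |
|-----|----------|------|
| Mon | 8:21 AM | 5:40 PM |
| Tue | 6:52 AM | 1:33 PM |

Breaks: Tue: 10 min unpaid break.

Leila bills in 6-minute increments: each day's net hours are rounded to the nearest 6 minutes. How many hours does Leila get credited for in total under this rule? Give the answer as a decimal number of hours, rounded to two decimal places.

Mon: 8:21 AM–5:40 PM = 9 h 19 min → rounds to 9 h 18 min
Tue: 6:52 AM–1:33 PM = 6 h 41 min − 10 min = 6 h 31 min → rounds to 6 h 30 min
Total credited: 15 h 48 min.

15.80 hours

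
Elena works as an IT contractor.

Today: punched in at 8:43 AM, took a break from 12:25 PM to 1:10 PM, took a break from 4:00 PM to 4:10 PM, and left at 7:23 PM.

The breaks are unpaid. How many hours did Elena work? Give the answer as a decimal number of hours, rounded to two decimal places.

Today: 8:43 AM–7:23 PM = 10 h 40 min; less 55 min break → 9 h 45 min

9.75 hours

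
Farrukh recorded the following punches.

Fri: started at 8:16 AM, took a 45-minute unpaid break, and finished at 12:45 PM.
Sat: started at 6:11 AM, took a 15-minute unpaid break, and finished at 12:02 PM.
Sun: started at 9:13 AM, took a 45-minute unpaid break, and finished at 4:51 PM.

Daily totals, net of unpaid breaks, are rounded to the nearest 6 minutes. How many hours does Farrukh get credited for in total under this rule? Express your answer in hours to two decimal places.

16.20 hours

Fri: 8:16 AM–12:45 PM = 4 h 29 min − 45 min = 3 h 44 min → rounds to 3 h 42 min
Sat: 6:11 AM–12:02 PM = 5 h 51 min − 15 min = 5 h 36 min → rounds to 5 h 36 min
Sun: 9:13 AM–4:51 PM = 7 h 38 min − 45 min = 6 h 53 min → rounds to 6 h 54 min
Total credited: 16 h 12 min.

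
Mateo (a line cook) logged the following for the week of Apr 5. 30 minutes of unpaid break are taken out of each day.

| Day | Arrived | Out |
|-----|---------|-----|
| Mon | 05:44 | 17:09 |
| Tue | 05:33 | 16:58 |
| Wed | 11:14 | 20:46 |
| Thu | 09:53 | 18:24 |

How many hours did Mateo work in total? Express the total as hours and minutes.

38 h 53 min

Mon: 05:44–17:09 = 11 h 25 min; less 30 min break → 10 h 55 min
Tue: 05:33–16:58 = 11 h 25 min; less 30 min break → 10 h 55 min
Wed: 11:14–20:46 = 9 h 32 min; less 30 min break → 9 h 2 min
Thu: 09:53–18:24 = 8 h 31 min; less 30 min break → 8 h 1 min
Total: 10 h 55 min + 10 h 55 min + 9 h 2 min + 8 h 1 min = 38 h 53 min.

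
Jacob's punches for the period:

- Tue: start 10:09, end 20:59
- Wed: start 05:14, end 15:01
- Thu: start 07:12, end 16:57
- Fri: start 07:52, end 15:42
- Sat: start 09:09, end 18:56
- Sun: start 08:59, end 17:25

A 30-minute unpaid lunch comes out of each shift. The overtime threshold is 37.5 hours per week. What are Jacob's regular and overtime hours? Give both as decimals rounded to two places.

Regular 37.50 hours, overtime 15.92 hours

Tue: 10:09–20:59 = 10 h 50 min; less 30 min break → 10 h 20 min
Wed: 05:14–15:01 = 9 h 47 min; less 30 min break → 9 h 17 min
Thu: 07:12–16:57 = 9 h 45 min; less 30 min break → 9 h 15 min
Fri: 07:52–15:42 = 7 h 50 min; less 30 min break → 7 h 20 min
Sat: 09:09–18:56 = 9 h 47 min; less 30 min break → 9 h 17 min
Sun: 08:59–17:25 = 8 h 26 min; less 30 min break → 7 h 56 min
Total worked: 53 h 25 min = 53.42 h.
Threshold 37.5 h → overtime 15 h 55 min, regular 37 h 30 min.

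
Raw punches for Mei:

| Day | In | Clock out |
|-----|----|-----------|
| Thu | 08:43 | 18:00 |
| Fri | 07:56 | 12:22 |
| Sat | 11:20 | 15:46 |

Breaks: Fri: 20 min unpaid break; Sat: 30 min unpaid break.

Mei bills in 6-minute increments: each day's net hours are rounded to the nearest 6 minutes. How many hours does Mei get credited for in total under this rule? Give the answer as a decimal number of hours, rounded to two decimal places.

17.30 hours

Thu: 08:43–18:00 = 9 h 17 min → rounds to 9 h 18 min
Fri: 07:56–12:22 = 4 h 26 min − 20 min = 4 h 6 min → rounds to 4 h 6 min
Sat: 11:20–15:46 = 4 h 26 min − 30 min = 3 h 56 min → rounds to 3 h 54 min
Total credited: 17 h 18 min.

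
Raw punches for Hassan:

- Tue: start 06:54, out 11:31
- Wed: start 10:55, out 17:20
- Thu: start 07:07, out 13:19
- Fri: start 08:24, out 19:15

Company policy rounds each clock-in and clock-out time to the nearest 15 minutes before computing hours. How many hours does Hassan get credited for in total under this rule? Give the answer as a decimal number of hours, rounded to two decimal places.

27.75 hours

Tue: in 06:54→07:00, out 11:31→11:30; 4 h 30 min
Wed: in 10:55→11:00, out 17:20→17:15; 6 h 15 min
Thu: in 07:07→07:00, out 13:19→13:15; 6 h 15 min
Fri: in 08:24→08:30, out 19:15→19:15; 10 h 45 min
Total credited: 27 h 45 min.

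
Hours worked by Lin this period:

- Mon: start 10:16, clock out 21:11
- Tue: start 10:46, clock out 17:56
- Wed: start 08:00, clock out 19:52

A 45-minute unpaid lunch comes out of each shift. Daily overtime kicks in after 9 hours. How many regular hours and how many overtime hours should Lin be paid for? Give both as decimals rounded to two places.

Mon: 10:16–21:11 = 10 h 55 min; less 45 min break → 10 h 10 min
Tue: 10:46–17:56 = 7 h 10 min; less 45 min break → 6 h 25 min
Wed: 08:00–19:52 = 11 h 52 min; less 45 min break → 11 h 7 min
Mon reg 9 h 0 min / OT 1 h 10 min; Tue reg 6 h 25 min / OT 0 h 0 min; Wed reg 9 h 0 min / OT 2 h 7 min.
Totals: regular 24 h 25 min, overtime 3 h 17 min.

Regular 24.42 hours, overtime 3.28 hours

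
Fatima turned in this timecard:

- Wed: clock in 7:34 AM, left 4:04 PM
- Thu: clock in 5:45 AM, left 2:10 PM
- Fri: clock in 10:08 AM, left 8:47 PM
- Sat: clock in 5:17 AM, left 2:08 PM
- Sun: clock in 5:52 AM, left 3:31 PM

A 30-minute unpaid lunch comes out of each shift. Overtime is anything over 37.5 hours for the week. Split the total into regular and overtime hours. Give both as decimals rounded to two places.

Wed: 7:34 AM–4:04 PM = 8 h 30 min; less 30 min break → 8 h 0 min
Thu: 5:45 AM–2:10 PM = 8 h 25 min; less 30 min break → 7 h 55 min
Fri: 10:08 AM–8:47 PM = 10 h 39 min; less 30 min break → 10 h 9 min
Sat: 5:17 AM–2:08 PM = 8 h 51 min; less 30 min break → 8 h 21 min
Sun: 5:52 AM–3:31 PM = 9 h 39 min; less 30 min break → 9 h 9 min
Total worked: 43 h 34 min = 43.57 h.
Threshold 37.5 h → overtime 6 h 4 min, regular 37 h 30 min.

Regular 37.50 hours, overtime 6.07 hours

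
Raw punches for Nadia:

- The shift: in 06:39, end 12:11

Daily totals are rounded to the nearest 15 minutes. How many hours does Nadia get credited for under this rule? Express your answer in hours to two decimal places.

5.50 hours

The shift: 06:39–12:11 = 5 h 32 min → rounds to 5 h 30 min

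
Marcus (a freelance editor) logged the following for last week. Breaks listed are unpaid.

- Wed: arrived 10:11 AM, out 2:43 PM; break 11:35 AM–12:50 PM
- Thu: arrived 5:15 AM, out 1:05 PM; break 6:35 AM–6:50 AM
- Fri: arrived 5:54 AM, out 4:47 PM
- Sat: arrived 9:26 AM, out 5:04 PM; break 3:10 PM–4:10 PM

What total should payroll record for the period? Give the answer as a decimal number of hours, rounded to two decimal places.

Wed: 10:11 AM–2:43 PM = 4 h 32 min; less 75 min break → 3 h 17 min
Thu: 5:15 AM–1:05 PM = 7 h 50 min; less 15 min break → 7 h 35 min
Fri: 5:54 AM–4:47 PM = 10 h 53 min
Sat: 9:26 AM–5:04 PM = 7 h 38 min; less 60 min break → 6 h 38 min
Total: 3 h 17 min + 7 h 35 min + 10 h 53 min + 6 h 38 min = 28 h 23 min.

28.38 hours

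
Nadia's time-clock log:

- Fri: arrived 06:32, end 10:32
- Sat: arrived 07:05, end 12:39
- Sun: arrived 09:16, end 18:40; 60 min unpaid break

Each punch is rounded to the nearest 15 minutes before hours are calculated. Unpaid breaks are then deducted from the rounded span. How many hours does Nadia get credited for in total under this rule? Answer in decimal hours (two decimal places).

18.25 hours

Fri: in 06:32→06:30, out 10:32→10:30; 4 h 0 min
Sat: in 07:05→07:00, out 12:39→12:45; 5 h 45 min
Sun: in 09:16→09:15, out 18:40→18:45; 9 h 30 min − 60 min = 8 h 30 min
Total credited: 18 h 15 min.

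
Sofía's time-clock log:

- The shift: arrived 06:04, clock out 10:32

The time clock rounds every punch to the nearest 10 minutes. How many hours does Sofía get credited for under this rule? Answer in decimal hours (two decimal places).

4.50 hours

The shift: in 06:04→06:00, out 10:32→10:30; 4 h 30 min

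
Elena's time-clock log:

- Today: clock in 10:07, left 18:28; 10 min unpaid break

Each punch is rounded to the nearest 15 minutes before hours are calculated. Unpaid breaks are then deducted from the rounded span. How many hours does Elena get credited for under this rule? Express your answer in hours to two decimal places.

8.33 hours

Today: in 10:07→10:00, out 18:28→18:30; 8 h 30 min − 10 min = 8 h 20 min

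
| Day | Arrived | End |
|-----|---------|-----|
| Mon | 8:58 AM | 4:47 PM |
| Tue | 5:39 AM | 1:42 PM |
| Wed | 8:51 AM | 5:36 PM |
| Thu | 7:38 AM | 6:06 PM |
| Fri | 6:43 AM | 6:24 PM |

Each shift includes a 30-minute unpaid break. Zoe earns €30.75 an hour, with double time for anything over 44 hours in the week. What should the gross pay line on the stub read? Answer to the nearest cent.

€1369.40

Mon: 8:58 AM–4:47 PM = 7 h 49 min; less 30 min break → 7 h 19 min
Tue: 5:39 AM–1:42 PM = 8 h 3 min; less 30 min break → 7 h 33 min
Wed: 8:51 AM–5:36 PM = 8 h 45 min; less 30 min break → 8 h 15 min
Thu: 7:38 AM–6:06 PM = 10 h 28 min; less 30 min break → 9 h 58 min
Fri: 6:43 AM–6:24 PM = 11 h 41 min; less 30 min break → 11 h 11 min
Total worked: 44 h 16 min = 2656 min.
Regular 44 h 0 min = 2640 min at €30.75/h; overtime 0 h 16 min = 16 min at €61.50/h.
Pay = (2640 × €30.75 + 16 × €61.50) ÷ 60 = €1369.40.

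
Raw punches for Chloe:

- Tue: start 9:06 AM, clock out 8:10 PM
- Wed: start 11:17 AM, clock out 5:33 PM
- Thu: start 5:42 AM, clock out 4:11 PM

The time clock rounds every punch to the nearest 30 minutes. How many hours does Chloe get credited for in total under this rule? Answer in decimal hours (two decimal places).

Tue: in 9:06 AM→9:00 AM, out 8:10 PM→8:00 PM; 11 h 0 min
Wed: in 11:17 AM→11:30 AM, out 5:33 PM→5:30 PM; 6 h 0 min
Thu: in 5:42 AM→5:30 AM, out 4:11 PM→4:00 PM; 10 h 30 min
Total credited: 27 h 30 min.

27.50 hours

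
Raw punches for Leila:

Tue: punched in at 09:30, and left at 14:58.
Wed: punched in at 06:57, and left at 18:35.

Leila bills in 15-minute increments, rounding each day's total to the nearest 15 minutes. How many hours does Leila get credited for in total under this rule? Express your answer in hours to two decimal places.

17.25 hours

Tue: 09:30–14:58 = 5 h 28 min → rounds to 5 h 30 min
Wed: 06:57–18:35 = 11 h 38 min → rounds to 11 h 45 min
Total credited: 17 h 15 min.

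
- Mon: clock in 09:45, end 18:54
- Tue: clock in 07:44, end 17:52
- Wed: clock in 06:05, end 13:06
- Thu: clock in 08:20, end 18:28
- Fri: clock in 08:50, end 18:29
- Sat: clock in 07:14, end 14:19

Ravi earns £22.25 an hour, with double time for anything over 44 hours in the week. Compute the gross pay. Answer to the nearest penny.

£1386.92

Mon: 09:45–18:54 = 9 h 9 min
Tue: 07:44–17:52 = 10 h 8 min
Wed: 06:05–13:06 = 7 h 1 min
Thu: 08:20–18:28 = 10 h 8 min
Fri: 08:50–18:29 = 9 h 39 min
Sat: 07:14–14:19 = 7 h 5 min
Total worked: 53 h 10 min = 3190 min.
Regular 44 h 0 min = 2640 min at £22.25/h; overtime 9 h 10 min = 550 min at £44.50/h.
Pay = (2640 × £22.25 + 550 × £44.50) ÷ 60 = £1386.92.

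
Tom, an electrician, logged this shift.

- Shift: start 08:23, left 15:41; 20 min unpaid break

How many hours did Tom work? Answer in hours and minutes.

6 h 58 min

Shift: 08:23–15:41 = 7 h 18 min; less 20 min break → 6 h 58 min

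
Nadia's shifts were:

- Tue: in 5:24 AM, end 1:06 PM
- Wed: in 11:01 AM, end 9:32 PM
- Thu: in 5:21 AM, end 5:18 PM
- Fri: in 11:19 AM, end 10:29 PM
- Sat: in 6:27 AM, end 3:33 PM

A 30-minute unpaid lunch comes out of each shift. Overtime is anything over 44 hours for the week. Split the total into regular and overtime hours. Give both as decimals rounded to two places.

Tue: 5:24 AM–1:06 PM = 7 h 42 min; less 30 min break → 7 h 12 min
Wed: 11:01 AM–9:32 PM = 10 h 31 min; less 30 min break → 10 h 1 min
Thu: 5:21 AM–5:18 PM = 11 h 57 min; less 30 min break → 11 h 27 min
Fri: 11:19 AM–10:29 PM = 11 h 10 min; less 30 min break → 10 h 40 min
Sat: 6:27 AM–3:33 PM = 9 h 6 min; less 30 min break → 8 h 36 min
Total worked: 47 h 56 min = 47.93 h.
Threshold 44 h → overtime 3 h 56 min, regular 44 h 0 min.

Regular 44.00 hours, overtime 3.93 hours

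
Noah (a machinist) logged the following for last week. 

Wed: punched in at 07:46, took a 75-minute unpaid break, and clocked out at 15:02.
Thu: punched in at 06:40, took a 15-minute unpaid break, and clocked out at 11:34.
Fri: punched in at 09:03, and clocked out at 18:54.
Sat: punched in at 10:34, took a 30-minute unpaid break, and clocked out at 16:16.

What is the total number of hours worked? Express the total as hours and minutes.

Wed: 07:46–15:02 = 7 h 16 min; less 75 min break → 6 h 1 min
Thu: 06:40–11:34 = 4 h 54 min; less 15 min break → 4 h 39 min
Fri: 09:03–18:54 = 9 h 51 min
Sat: 10:34–16:16 = 5 h 42 min; less 30 min break → 5 h 12 min
Total: 6 h 1 min + 4 h 39 min + 9 h 51 min + 5 h 12 min = 25 h 43 min.

25 h 43 min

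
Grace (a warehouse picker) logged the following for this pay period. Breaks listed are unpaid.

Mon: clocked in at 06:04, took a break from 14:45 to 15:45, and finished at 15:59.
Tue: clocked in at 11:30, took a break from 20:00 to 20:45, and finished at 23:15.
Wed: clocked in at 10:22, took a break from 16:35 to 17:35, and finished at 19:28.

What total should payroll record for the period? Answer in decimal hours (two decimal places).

28.02 hours

Mon: 06:04–15:59 = 9 h 55 min; less 60 min break → 8 h 55 min
Tue: 11:30–23:15 = 11 h 45 min; less 45 min break → 11 h 0 min
Wed: 10:22–19:28 = 9 h 6 min; less 60 min break → 8 h 6 min
Total: 8 h 55 min + 11 h 0 min + 8 h 6 min = 28 h 1 min.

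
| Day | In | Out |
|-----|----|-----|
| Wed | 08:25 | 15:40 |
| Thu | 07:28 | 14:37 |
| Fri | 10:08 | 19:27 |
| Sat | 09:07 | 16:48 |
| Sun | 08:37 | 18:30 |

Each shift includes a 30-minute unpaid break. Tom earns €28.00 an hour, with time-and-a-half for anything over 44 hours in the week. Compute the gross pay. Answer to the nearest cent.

€1085.93

Wed: 08:25–15:40 = 7 h 15 min; less 30 min break → 6 h 45 min
Thu: 07:28–14:37 = 7 h 9 min; less 30 min break → 6 h 39 min
Fri: 10:08–19:27 = 9 h 19 min; less 30 min break → 8 h 49 min
Sat: 09:07–16:48 = 7 h 41 min; less 30 min break → 7 h 11 min
Sun: 08:37–18:30 = 9 h 53 min; less 30 min break → 9 h 23 min
Total worked: 38 h 47 min = 2327 min.
Regular 38 h 47 min = 2327 min at €28.00/h; overtime 0 h 0 min = 0 min at €42.00/h.
Pay = (2327 × €28.00 + 0 × €42.00) ÷ 60 = €1085.93.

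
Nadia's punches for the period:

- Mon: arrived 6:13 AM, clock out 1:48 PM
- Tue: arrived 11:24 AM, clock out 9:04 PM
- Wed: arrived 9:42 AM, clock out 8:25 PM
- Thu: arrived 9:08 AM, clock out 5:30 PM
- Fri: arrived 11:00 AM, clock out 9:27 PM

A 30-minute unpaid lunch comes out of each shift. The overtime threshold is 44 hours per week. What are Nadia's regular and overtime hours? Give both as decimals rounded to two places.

Regular 44.00 hours, overtime 0.28 hours

Mon: 6:13 AM–1:48 PM = 7 h 35 min; less 30 min break → 7 h 5 min
Tue: 11:24 AM–9:04 PM = 9 h 40 min; less 30 min break → 9 h 10 min
Wed: 9:42 AM–8:25 PM = 10 h 43 min; less 30 min break → 10 h 13 min
Thu: 9:08 AM–5:30 PM = 8 h 22 min; less 30 min break → 7 h 52 min
Fri: 11:00 AM–9:27 PM = 10 h 27 min; less 30 min break → 9 h 57 min
Total worked: 44 h 17 min = 44.28 h.
Threshold 44 h → overtime 0 h 17 min, regular 44 h 0 min.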